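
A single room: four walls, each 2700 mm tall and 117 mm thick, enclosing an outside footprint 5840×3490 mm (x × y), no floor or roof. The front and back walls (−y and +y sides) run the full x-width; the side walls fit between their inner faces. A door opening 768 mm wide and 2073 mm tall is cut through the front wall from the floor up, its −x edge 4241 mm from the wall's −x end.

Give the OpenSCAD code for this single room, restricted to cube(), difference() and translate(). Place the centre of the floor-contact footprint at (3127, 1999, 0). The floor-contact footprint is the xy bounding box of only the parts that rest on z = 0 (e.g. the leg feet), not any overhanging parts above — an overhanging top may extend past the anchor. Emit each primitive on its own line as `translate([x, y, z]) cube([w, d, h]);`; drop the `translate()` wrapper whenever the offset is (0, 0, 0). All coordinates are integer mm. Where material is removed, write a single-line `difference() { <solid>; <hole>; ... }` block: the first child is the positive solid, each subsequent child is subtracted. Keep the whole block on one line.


difference() { translate([207, 254, 0]) cube([5840, 117, 2700]); translate([4448, 254, 0]) cube([768, 117, 2073]); }
translate([207, 3627, 0]) cube([5840, 117, 2700]);
translate([207, 371, 0]) cube([117, 3256, 2700]);
translate([5930, 371, 0]) cube([117, 3256, 2700]);


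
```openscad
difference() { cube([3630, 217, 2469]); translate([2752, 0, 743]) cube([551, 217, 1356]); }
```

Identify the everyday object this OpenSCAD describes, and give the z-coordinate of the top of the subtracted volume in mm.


A wall with a window opening. The window head height is 2099 mm.

A wall with a rectangular opening subtracted — a window. Sill at z = 743, opening 1356 mm tall, so the head is at 743 + 1356 = 2099 mm.


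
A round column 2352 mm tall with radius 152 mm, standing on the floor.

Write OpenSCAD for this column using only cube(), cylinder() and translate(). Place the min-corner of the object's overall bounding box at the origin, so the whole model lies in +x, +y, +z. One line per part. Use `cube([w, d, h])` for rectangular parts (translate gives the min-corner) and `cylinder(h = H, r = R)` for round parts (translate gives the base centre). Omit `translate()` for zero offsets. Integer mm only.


translate([152, 152, 0]) cylinder(h = 2352, r = 152);


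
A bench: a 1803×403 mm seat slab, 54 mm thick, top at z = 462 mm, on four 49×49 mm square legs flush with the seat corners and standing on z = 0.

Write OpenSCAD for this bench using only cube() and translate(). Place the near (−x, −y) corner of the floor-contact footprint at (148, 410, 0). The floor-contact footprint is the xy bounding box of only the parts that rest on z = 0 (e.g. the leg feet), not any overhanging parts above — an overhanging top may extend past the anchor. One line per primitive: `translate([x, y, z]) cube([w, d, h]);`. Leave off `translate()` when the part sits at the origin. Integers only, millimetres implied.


translate([148, 410, 408]) cube([1803, 403, 54]);
translate([148, 410, 0]) cube([49, 49, 408]);
translate([148, 764, 0]) cube([49, 49, 408]);
translate([1902, 410, 0]) cube([49, 49, 408]);
translate([1902, 764, 0]) cube([49, 49, 408]);


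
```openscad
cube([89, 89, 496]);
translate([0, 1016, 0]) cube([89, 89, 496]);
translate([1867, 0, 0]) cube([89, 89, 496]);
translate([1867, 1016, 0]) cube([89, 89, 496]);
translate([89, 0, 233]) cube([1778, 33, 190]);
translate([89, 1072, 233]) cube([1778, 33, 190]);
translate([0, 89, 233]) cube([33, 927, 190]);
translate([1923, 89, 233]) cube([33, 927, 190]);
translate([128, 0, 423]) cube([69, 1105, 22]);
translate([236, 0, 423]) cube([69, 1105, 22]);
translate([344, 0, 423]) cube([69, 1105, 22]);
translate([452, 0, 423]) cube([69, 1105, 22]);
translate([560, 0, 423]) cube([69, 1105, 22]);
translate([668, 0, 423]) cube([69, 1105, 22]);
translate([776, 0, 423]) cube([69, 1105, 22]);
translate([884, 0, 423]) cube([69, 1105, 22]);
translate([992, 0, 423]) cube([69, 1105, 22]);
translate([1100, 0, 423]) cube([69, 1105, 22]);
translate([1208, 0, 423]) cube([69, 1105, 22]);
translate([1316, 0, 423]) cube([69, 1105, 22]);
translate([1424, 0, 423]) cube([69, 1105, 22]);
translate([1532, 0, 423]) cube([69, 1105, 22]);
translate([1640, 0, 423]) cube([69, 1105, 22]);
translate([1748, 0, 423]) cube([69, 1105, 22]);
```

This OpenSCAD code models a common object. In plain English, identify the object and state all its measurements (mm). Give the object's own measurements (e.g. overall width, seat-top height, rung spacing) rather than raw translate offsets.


A bed frame 1956 mm long (x) by 1105 mm wide (y). Four 89×89 mm corner posts, 496 mm tall, at the corners of the footprint. Four rails of 33 mm thickness and 190 mm height run between adjacent posts with their undersides at z = 233 mm, their outer faces flush with the outside of the frame (the two x-running rails run between the posts' inner faces; the two y-running rails run between the posts' inner faces). 16 slats, each 69 mm wide (x) and 22 mm thick, lie across the top of the two x-running rails, running the full 1105 mm width of the frame in y; along x they sit between the end posts with a 39 mm gap after the −x posts and between neighbouring slats, leaving 50 mm before the +x posts.


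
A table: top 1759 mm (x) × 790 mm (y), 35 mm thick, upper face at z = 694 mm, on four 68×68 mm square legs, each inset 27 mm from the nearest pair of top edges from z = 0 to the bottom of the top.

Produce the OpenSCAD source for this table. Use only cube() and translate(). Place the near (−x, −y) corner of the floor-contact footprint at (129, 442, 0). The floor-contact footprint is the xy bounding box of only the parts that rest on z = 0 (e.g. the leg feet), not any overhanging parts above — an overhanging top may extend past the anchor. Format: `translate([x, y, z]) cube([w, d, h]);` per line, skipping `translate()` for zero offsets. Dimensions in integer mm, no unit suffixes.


// leg_h = 694 - 35 = 659
translate([102, 415, 659]) cube([1759, 790, 35]);
translate([129, 442, 0]) cube([68, 68, 659]);
translate([1766, 442, 0]) cube([68, 68, 659]);
translate([129, 1110, 0]) cube([68, 68, 659]);
translate([1766, 1110, 0]) cube([68, 68, 659]);


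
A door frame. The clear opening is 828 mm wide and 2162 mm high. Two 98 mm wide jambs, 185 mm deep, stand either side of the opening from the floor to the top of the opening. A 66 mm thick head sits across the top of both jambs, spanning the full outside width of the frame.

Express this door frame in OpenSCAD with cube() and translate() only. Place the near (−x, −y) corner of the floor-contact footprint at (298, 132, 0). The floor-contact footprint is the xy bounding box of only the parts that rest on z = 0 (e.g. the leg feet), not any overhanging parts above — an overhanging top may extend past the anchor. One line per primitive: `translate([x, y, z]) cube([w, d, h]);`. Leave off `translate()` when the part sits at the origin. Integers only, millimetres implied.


translate([298, 132, 0]) cube([98, 185, 2162]);
translate([1224, 132, 0]) cube([98, 185, 2162]);
translate([298, 132, 2162]) cube([1024, 185, 66]);


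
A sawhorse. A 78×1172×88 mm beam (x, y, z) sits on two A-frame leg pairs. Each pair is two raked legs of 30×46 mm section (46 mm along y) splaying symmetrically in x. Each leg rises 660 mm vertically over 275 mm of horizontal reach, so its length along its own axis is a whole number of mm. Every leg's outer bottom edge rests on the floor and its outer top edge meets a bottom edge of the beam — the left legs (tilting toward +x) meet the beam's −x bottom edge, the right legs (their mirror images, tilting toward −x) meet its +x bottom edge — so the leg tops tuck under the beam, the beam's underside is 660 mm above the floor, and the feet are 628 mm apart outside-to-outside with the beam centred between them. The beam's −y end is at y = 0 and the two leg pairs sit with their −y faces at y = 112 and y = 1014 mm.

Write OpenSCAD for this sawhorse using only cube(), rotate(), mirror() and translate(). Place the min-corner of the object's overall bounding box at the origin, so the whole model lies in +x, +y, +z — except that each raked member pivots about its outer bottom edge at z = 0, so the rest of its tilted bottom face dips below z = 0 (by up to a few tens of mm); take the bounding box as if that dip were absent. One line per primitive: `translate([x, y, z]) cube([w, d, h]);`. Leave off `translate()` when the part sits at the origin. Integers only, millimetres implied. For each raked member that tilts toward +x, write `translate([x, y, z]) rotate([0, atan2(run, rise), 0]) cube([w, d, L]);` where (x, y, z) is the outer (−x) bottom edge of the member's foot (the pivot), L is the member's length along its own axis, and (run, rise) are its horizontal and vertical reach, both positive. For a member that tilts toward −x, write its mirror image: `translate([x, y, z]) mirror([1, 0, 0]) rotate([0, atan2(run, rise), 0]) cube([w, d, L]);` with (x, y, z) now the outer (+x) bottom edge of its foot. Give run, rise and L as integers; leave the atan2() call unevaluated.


// leg length = √(275² + 660²) = 715
// right-leg outer foot x = 2·275 + 78 = 628
// beam min-corner = (275, 0, 660)
translate([275, 0, 660]) cube([78, 1172, 88]);
translate([0, 112, 0]) rotate([0, atan2(275, 660), 0]) cube([30, 46, 715]);
translate([628, 112, 0]) mirror([1, 0, 0]) rotate([0, atan2(275, 660), 0]) cube([30, 46, 715]);
translate([0, 1014, 0]) rotate([0, atan2(275, 660), 0]) cube([30, 46, 715]);
translate([628, 1014, 0]) mirror([1, 0, 0]) rotate([0, atan2(275, 660), 0]) cube([30, 46, 715]);


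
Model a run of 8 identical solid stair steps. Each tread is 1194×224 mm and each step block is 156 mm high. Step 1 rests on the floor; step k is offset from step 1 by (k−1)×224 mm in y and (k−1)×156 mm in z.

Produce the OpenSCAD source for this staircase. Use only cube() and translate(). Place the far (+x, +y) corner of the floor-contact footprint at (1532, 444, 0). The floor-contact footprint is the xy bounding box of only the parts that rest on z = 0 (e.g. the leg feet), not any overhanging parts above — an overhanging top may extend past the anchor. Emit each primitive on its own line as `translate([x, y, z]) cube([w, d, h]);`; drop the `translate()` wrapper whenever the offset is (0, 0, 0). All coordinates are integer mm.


translate([338, 220, 0]) cube([1194, 224, 156]);
translate([338, 444, 156]) cube([1194, 224, 156]);
translate([338, 668, 312]) cube([1194, 224, 156]);
translate([338, 892, 468]) cube([1194, 224, 156]);
translate([338, 1116, 624]) cube([1194, 224, 156]);
translate([338, 1340, 780]) cube([1194, 224, 156]);
translate([338, 1564, 936]) cube([1194, 224, 156]);
translate([338, 1788, 1092]) cube([1194, 224, 156]);


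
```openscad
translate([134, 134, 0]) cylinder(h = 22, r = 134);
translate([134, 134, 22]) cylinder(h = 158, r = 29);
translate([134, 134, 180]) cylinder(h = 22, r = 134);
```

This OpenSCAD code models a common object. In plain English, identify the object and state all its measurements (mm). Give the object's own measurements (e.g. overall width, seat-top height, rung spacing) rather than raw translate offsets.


A spool: two coaxial disc flanges of radius 134 mm and thickness 22 mm, joined by a core cylinder of radius 29 mm and height 158 mm. The lower flange rests on z = 0 and the three cylinders share a vertical axis.


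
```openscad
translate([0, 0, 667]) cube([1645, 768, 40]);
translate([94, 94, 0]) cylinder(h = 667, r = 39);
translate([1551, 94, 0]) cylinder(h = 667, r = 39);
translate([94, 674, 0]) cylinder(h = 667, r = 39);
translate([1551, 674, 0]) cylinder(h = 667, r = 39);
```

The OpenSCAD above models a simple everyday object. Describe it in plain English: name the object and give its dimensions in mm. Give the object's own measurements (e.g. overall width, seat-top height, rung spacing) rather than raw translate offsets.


A table: top 1645 mm (x) × 768 mm (y), 40 mm thick, upper face at z = 707 mm, on four round legs of 78 mm diameter, each leg's bounding box inset 55 mm from the nearest pair of top edges from z = 0 to the bottom of the top.


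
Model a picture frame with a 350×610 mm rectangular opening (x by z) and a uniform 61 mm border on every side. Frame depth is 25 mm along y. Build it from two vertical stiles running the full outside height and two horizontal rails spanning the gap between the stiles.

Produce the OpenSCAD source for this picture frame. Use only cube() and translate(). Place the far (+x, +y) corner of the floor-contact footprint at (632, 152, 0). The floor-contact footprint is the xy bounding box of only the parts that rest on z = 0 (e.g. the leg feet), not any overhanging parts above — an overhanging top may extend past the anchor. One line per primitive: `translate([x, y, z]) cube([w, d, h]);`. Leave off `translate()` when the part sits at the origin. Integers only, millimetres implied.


translate([160, 127, 0]) cube([61, 25, 732]);
translate([571, 127, 0]) cube([61, 25, 732]);
translate([221, 127, 0]) cube([350, 25, 61]);
translate([221, 127, 671]) cube([350, 25, 61]);


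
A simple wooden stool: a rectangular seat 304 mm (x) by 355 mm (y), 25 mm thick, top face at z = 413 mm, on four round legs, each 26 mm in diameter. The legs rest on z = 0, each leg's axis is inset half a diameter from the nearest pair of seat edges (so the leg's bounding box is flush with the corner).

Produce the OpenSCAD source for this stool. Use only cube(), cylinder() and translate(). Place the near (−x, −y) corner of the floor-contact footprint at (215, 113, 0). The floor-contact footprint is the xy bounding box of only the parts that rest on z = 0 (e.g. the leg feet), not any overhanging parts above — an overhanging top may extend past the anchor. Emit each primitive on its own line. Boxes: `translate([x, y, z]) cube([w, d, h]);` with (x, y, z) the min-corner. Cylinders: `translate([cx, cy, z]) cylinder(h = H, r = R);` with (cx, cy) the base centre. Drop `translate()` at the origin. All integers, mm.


translate([215, 113, 388]) cube([304, 355, 25]);
translate([228, 126, 0]) cylinder(h = 388, r = 13);
translate([506, 126, 0]) cylinder(h = 388, r = 13);
translate([228, 455, 0]) cylinder(h = 388, r = 13);
translate([506, 455, 0]) cylinder(h = 388, r = 13);


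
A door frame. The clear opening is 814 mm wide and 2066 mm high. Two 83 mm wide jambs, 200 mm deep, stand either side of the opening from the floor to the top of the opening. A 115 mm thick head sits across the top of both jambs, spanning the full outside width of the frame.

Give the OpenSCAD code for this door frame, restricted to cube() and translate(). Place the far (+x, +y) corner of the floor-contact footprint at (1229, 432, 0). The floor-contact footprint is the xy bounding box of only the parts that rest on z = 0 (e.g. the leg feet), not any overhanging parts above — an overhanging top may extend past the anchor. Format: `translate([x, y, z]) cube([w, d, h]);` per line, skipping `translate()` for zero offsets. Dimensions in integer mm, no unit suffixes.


translate([249, 232, 0]) cube([83, 200, 2066]);
translate([1146, 232, 0]) cube([83, 200, 2066]);
translate([249, 232, 2066]) cube([980, 200, 115]);


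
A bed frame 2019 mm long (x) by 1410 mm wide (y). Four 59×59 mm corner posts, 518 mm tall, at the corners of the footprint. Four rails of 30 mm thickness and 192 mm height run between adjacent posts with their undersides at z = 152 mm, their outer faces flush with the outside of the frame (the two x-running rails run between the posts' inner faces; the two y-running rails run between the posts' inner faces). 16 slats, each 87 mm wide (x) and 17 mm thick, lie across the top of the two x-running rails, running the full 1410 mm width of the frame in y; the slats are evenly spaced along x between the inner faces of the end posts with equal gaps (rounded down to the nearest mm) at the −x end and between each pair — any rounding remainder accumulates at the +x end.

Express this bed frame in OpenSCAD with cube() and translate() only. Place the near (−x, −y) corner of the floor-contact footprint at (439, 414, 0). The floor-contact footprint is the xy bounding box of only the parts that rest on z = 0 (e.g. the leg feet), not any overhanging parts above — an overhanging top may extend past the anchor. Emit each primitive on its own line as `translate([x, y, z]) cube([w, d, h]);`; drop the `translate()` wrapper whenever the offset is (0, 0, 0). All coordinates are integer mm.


translate([439, 414, 0]) cube([59, 59, 518]);
translate([439, 1765, 0]) cube([59, 59, 518]);
translate([2399, 414, 0]) cube([59, 59, 518]);
translate([2399, 1765, 0]) cube([59, 59, 518]);
translate([498, 414, 152]) cube([1901, 30, 192]);
translate([498, 1794, 152]) cube([1901, 30, 192]);
translate([439, 473, 152]) cube([30, 1292, 192]);
translate([2428, 473, 152]) cube([30, 1292, 192]);
translate([527, 414, 344]) cube([87, 1410, 17]);
translate([643, 414, 344]) cube([87, 1410, 17]);
translate([759, 414, 344]) cube([87, 1410, 17]);
translate([875, 414, 344]) cube([87, 1410, 17]);
translate([991, 414, 344]) cube([87, 1410, 17]);
translate([1107, 414, 344]) cube([87, 1410, 17]);
translate([1223, 414, 344]) cube([87, 1410, 17]);
translate([1339, 414, 344]) cube([87, 1410, 17]);
translate([1455, 414, 344]) cube([87, 1410, 17]);
translate([1571, 414, 344]) cube([87, 1410, 17]);
translate([1687, 414, 344]) cube([87, 1410, 17]);
translate([1803, 414, 344]) cube([87, 1410, 17]);
translate([1919, 414, 344]) cube([87, 1410, 17]);
translate([2035, 414, 344]) cube([87, 1410, 17]);
translate([2151, 414, 344]) cube([87, 1410, 17]);
translate([2267, 414, 344]) cube([87, 1410, 17]);


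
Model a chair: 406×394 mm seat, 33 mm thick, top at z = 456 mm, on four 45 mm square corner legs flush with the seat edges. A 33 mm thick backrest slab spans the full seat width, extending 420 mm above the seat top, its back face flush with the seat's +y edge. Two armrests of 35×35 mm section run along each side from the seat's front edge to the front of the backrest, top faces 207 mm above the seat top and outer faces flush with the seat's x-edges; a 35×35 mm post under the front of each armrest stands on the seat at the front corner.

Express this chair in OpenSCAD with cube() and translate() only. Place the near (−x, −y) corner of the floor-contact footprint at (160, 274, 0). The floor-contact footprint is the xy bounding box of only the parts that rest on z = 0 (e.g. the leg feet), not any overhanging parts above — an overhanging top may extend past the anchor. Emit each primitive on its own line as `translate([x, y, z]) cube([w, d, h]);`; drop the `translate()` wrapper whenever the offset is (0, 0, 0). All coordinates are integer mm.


translate([160, 274, 423]) cube([406, 394, 33]);
translate([160, 274, 0]) cube([45, 45, 423]);
translate([521, 274, 0]) cube([45, 45, 423]);
translate([160, 623, 0]) cube([45, 45, 423]);
translate([521, 623, 0]) cube([45, 45, 423]);
translate([160, 635, 456]) cube([406, 33, 420]);
translate([160, 274, 628]) cube([35, 361, 35]);
translate([531, 274, 628]) cube([35, 361, 35]);
translate([160, 274, 456]) cube([35, 35, 172]);
translate([531, 274, 456]) cube([35, 35, 172]);


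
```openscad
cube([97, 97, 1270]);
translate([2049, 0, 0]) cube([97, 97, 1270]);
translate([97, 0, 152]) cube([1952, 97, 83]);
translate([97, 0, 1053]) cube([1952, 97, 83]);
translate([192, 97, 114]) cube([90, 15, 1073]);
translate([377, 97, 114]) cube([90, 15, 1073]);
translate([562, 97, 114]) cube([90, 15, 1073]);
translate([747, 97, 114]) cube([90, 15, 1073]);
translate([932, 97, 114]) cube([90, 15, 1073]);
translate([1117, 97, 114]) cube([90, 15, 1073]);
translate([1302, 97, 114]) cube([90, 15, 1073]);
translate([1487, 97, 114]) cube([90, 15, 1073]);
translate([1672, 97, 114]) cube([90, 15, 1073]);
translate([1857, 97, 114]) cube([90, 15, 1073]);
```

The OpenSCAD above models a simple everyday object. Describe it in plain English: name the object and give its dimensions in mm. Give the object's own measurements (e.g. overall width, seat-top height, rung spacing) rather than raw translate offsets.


A fence section. Two 97×97 mm posts, 1270 mm tall, stand on the floor with a clear span of 1952 mm between their inner faces. Two horizontal rails of 97×83 mm section span the gap between the posts with their undersides at z = 152 mm and z = 1053 mm, flush with the posts' −y face. 10 pickets, each 90 mm wide, 15 mm thick and 1073 mm tall, are fixed to the +y face of the rails with their bottoms at z = 114 mm, spaced across the span with a 95 mm gap after the −x post and between neighbouring pickets, with 102 mm left before the +x post.


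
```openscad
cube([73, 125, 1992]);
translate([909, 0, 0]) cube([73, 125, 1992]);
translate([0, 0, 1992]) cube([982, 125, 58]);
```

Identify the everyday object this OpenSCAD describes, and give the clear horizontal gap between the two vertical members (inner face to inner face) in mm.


A door frame. The clear opening width is 836 mm.

Two 1992 mm tall posts with a header on top — a door frame. The left jamb is 73 mm wide at x = 0; the right jamb starts at x = 909. The clear opening is 909 − 73 = 836 mm.


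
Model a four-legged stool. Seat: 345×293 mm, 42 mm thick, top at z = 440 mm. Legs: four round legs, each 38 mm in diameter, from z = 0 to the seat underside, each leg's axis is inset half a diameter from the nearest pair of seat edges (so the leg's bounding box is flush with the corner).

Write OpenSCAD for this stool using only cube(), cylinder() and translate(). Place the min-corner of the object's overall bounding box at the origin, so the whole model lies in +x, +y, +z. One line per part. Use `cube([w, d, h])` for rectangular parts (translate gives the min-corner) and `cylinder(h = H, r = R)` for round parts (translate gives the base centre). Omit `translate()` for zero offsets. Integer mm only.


translate([0, 0, 398]) cube([345, 293, 42]);
translate([19, 19, 0]) cylinder(h = 398, r = 19);
translate([326, 19, 0]) cylinder(h = 398, r = 19);
translate([19, 274, 0]) cylinder(h = 398, r = 19);
translate([326, 274, 0]) cylinder(h = 398, r = 19);


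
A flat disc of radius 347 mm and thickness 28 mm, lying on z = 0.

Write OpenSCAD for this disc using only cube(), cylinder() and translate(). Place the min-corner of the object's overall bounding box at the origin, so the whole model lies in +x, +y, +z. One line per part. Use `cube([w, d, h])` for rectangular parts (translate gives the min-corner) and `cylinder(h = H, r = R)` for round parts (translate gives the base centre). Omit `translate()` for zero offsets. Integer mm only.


translate([347, 347, 0]) cylinder(h = 28, r = 347);


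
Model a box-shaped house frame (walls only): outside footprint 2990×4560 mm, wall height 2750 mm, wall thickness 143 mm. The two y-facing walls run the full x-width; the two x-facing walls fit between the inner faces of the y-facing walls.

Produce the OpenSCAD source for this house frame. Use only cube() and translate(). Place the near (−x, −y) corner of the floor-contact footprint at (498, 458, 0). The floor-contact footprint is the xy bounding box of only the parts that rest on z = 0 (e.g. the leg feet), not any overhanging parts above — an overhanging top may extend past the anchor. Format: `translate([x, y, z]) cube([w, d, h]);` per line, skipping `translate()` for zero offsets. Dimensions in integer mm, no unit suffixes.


translate([498, 458, 0]) cube([2990, 143, 2750]);
translate([498, 4875, 0]) cube([2990, 143, 2750]);
translate([498, 601, 0]) cube([143, 4274, 2750]);
translate([3345, 601, 0]) cube([143, 4274, 2750]);


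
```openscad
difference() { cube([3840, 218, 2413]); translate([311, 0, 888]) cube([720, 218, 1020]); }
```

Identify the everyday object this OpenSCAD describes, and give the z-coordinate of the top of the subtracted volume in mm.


A wall with a window opening. The window head height is 1908 mm.

A wall with a rectangular opening subtracted — a window. Sill at z = 888, opening 1020 mm tall, so the head is at 888 + 1020 = 1908 mm.


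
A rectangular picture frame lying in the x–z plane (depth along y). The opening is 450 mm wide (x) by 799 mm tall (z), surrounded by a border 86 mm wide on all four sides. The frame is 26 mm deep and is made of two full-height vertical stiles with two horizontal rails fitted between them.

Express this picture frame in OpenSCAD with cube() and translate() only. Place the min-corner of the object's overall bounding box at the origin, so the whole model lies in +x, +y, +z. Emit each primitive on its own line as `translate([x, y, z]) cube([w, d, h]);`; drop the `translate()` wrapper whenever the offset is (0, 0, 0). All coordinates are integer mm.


cube([86, 26, 971]);
translate([536, 0, 0]) cube([86, 26, 971]);
translate([86, 0, 0]) cube([450, 26, 86]);
translate([86, 0, 885]) cube([450, 26, 86]);


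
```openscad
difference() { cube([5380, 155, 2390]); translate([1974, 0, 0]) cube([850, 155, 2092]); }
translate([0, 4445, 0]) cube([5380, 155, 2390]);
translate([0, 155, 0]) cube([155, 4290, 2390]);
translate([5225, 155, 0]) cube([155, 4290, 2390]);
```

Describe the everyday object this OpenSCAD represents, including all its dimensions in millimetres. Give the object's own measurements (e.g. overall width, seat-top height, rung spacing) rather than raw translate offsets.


A single room: four walls, each 2390 mm tall and 155 mm thick, enclosing an outside footprint 5380×4600 mm (x × y), no floor or roof. The front and back walls (−y and +y sides) run the full x-width; the side walls fit between their inner faces. A door opening 850 mm wide and 2092 mm tall is cut through the front wall from the floor up, its −x edge 1974 mm from the wall's −x end.


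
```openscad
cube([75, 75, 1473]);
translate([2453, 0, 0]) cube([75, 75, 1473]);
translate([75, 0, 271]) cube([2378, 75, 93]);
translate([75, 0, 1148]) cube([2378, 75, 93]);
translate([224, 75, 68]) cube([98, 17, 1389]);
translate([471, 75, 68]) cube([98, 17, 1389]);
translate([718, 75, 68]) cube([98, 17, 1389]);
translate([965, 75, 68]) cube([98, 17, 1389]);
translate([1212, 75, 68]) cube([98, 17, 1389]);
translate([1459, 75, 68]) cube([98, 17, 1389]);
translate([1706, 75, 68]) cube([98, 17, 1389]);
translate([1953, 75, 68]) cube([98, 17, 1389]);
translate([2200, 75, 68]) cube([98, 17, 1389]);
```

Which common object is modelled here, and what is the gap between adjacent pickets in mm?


A fence section. The picket gap is 149 mm.

Two posts, two rails, 9 pickets — a fence section. Span 2378 mm holds 9 pickets of 98 mm with 10 equal gaps: ⌊(2378 − 9·98) / 10⌋ = 149 mm.


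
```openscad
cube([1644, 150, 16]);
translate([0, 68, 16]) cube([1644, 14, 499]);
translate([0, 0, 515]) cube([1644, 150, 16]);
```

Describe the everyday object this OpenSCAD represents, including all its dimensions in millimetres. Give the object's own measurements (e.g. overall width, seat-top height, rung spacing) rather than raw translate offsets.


An I-beam lying along x, 1644 mm long. Overall section height 531 mm. Two flanges 150 mm wide (y) and 16 mm thick, one on the floor and one at the top; a web 14 mm thick runs between them, centred on the flange width.


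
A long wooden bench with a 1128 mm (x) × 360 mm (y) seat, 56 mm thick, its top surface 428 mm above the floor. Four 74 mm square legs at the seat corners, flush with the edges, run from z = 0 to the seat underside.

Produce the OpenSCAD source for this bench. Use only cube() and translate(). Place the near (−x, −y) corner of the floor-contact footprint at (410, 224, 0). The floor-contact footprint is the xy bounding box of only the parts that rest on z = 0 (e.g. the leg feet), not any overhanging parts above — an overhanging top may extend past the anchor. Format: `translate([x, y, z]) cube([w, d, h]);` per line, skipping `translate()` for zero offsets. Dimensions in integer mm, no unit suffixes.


translate([410, 224, 372]) cube([1128, 360, 56]);
translate([410, 224, 0]) cube([74, 74, 372]);
translate([410, 510, 0]) cube([74, 74, 372]);
translate([1464, 224, 0]) cube([74, 74, 372]);
translate([1464, 510, 0]) cube([74, 74, 372]);


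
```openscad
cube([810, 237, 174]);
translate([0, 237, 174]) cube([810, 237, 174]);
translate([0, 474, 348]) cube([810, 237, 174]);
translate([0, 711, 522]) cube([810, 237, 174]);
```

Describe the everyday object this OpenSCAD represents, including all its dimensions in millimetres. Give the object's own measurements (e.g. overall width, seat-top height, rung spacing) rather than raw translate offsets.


A straight staircase of 4 solid steps. Each step is 810 mm wide (x), 237 mm deep (y, the going) and 174 mm tall (the rise). The first step rests on the floor; each subsequent step sits one going further in +y and one rise higher in +z, directly behind and above the previous step with no overlap.


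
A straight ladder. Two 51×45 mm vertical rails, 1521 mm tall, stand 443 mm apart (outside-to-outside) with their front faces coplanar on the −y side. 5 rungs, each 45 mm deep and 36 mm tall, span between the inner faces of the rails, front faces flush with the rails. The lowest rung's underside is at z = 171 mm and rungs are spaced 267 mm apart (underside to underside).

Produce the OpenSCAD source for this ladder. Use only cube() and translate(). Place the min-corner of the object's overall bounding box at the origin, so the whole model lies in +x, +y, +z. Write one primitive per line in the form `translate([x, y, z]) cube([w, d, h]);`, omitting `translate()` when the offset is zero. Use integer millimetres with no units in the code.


cube([51, 45, 1521]);
translate([392, 0, 0]) cube([51, 45, 1521]);
translate([51, 0, 171]) cube([341, 45, 36]);
translate([51, 0, 438]) cube([341, 45, 36]);
translate([51, 0, 705]) cube([341, 45, 36]);
translate([51, 0, 972]) cube([341, 45, 36]);
translate([51, 0, 1239]) cube([341, 45, 36]);


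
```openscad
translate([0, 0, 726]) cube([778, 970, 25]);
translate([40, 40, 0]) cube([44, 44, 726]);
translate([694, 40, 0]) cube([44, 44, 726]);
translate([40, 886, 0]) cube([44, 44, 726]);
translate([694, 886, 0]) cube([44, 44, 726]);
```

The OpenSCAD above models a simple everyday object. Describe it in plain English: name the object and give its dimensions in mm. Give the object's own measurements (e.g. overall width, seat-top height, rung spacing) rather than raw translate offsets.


A table: top 778 mm (x) × 970 mm (y), 25 mm thick, upper face at z = 751 mm, on four 44×44 mm square legs, each inset 40 mm from the nearest pair of top edges from z = 0 to the bottom of the top.


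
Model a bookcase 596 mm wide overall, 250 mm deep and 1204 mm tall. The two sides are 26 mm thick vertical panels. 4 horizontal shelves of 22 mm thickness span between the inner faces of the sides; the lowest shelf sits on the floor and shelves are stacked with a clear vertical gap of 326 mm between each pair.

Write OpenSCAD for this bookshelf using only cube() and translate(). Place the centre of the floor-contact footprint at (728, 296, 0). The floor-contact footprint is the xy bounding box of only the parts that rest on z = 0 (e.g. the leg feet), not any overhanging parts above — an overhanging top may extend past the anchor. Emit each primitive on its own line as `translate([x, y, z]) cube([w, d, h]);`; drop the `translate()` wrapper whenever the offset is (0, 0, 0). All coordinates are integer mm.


translate([430, 171, 0]) cube([26, 250, 1204]);
translate([1000, 171, 0]) cube([26, 250, 1204]);
translate([456, 171, 0]) cube([544, 250, 22]);
translate([456, 171, 348]) cube([544, 250, 22]);
translate([456, 171, 696]) cube([544, 250, 22]);
translate([456, 171, 1044]) cube([544, 250, 22]);


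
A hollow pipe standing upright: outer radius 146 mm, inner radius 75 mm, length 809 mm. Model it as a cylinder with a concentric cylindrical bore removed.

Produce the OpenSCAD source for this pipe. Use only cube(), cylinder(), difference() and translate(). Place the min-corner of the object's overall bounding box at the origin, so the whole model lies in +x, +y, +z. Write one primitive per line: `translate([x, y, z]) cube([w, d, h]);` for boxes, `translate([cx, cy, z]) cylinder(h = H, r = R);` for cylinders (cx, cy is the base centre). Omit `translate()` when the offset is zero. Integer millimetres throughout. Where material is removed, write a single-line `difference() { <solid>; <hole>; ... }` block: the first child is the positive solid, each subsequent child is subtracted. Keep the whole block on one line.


difference() { translate([146, 146, 0]) cylinder(h = 809, r = 146); translate([146, 146, 0]) cylinder(h = 809, r = 75); }


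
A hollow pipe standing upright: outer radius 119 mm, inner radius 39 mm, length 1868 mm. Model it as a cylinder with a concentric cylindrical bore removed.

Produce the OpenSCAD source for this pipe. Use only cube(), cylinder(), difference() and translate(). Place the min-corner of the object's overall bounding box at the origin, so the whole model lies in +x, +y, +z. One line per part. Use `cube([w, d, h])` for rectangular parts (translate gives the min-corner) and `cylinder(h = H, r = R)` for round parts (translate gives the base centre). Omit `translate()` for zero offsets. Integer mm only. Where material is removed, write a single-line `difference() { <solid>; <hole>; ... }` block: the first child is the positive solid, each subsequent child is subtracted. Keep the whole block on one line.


difference() { translate([119, 119, 0]) cylinder(h = 1868, r = 119); translate([119, 119, 0]) cylinder(h = 1868, r = 39); }


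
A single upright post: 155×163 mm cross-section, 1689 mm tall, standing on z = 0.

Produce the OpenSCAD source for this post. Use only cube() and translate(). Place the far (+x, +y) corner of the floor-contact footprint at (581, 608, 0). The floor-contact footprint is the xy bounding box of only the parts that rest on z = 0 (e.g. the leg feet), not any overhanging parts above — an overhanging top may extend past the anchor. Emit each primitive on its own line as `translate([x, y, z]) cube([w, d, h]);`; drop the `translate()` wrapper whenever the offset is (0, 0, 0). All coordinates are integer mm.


translate([426, 445, 0]) cube([155, 163, 1689]);


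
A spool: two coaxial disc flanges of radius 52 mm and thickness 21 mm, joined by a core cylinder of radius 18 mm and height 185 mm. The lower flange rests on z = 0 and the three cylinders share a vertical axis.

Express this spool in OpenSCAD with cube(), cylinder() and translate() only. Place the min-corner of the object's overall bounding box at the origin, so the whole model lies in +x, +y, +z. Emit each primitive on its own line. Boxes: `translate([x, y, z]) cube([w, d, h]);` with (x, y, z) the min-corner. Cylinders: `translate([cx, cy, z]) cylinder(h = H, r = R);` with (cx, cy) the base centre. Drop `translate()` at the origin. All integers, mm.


translate([52, 52, 0]) cylinder(h = 21, r = 52);
translate([52, 52, 21]) cylinder(h = 185, r = 18);
translate([52, 52, 206]) cylinder(h = 21, r = 52);


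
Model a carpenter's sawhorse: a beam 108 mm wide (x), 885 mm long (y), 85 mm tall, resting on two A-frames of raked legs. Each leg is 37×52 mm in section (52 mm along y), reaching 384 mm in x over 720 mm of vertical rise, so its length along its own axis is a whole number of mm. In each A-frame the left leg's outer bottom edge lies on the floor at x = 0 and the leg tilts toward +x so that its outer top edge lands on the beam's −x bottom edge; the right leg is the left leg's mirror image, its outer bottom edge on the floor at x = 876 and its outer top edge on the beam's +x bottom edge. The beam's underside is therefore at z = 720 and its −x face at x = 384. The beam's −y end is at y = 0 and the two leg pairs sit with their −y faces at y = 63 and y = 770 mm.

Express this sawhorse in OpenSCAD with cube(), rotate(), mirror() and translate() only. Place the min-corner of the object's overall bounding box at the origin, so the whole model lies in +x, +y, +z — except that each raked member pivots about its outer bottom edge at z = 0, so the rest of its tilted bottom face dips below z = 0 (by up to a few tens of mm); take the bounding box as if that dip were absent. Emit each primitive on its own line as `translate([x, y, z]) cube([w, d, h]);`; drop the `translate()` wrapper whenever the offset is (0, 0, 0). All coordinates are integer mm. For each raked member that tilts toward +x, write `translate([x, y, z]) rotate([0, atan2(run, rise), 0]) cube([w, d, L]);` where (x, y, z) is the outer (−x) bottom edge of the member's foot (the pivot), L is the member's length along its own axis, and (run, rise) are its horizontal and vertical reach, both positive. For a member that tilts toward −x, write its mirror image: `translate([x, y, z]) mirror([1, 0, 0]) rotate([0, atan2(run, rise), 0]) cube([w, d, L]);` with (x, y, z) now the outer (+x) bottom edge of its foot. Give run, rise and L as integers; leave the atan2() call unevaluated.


translate([384, 0, 720]) cube([108, 885, 85]);
translate([0, 63, 0]) rotate([0, atan2(384, 720), 0]) cube([37, 52, 816]);
translate([876, 63, 0]) mirror([1, 0, 0]) rotate([0, atan2(384, 720), 0]) cube([37, 52, 816]);
translate([0, 770, 0]) rotate([0, atan2(384, 720), 0]) cube([37, 52, 816]);
translate([876, 770, 0]) mirror([1, 0, 0]) rotate([0, atan2(384, 720), 0]) cube([37, 52, 816]);


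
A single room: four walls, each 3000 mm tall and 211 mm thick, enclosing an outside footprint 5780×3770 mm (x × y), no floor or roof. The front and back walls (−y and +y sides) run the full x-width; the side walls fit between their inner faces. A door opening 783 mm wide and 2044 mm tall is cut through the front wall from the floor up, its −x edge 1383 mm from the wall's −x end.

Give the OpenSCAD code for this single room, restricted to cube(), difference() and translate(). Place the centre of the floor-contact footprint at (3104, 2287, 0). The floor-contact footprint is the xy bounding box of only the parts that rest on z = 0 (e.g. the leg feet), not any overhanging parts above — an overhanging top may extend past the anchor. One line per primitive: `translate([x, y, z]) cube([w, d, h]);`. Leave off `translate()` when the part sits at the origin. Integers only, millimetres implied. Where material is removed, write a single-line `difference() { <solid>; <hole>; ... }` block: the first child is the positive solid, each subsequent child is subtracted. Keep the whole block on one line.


difference() { translate([214, 402, 0]) cube([5780, 211, 3000]); translate([1597, 402, 0]) cube([783, 211, 2044]); }
translate([214, 3961, 0]) cube([5780, 211, 3000]);
translate([214, 613, 0]) cube([211, 3348, 3000]);
translate([5783, 613, 0]) cube([211, 3348, 3000]);


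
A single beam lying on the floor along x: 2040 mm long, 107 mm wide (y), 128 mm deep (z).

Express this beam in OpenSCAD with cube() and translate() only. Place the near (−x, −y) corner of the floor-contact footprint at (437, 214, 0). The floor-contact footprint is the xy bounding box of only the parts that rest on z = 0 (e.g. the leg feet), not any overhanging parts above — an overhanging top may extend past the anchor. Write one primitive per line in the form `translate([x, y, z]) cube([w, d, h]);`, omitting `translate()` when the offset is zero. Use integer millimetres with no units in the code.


translate([437, 214, 0]) cube([2040, 107, 128]);


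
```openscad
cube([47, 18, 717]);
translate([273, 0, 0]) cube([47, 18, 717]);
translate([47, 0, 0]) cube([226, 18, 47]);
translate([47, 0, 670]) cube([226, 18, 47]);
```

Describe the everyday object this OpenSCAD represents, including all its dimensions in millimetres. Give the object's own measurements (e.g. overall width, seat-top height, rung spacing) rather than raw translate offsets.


A rectangular picture frame lying in the x–z plane (depth along y). The opening is 226 mm wide (x) by 623 mm tall (z), surrounded by a border 47 mm wide on all four sides. The frame is 18 mm deep and is made of two full-height vertical stiles with two horizontal rails fitted between them.
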